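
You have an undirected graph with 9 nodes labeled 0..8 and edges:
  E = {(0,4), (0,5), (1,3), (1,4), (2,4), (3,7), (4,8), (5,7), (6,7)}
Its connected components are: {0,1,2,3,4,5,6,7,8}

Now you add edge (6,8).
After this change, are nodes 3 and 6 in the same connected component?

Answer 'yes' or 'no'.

Initial components: {0,1,2,3,4,5,6,7,8}
Adding edge (6,8): both already in same component {0,1,2,3,4,5,6,7,8}. No change.
New components: {0,1,2,3,4,5,6,7,8}
Are 3 and 6 in the same component? yes

Answer: yes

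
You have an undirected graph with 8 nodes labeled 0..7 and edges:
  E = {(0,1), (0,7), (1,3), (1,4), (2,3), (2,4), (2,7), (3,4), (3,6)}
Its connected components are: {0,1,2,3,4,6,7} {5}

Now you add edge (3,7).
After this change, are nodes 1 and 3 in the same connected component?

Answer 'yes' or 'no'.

Answer: yes

Derivation:
Initial components: {0,1,2,3,4,6,7} {5}
Adding edge (3,7): both already in same component {0,1,2,3,4,6,7}. No change.
New components: {0,1,2,3,4,6,7} {5}
Are 1 and 3 in the same component? yes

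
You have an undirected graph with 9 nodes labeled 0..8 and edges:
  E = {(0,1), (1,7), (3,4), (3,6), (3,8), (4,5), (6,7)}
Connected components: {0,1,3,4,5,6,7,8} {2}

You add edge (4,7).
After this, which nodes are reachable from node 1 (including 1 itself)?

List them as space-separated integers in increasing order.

Answer: 0 1 3 4 5 6 7 8

Derivation:
Before: nodes reachable from 1: {0,1,3,4,5,6,7,8}
Adding (4,7): both endpoints already in same component. Reachability from 1 unchanged.
After: nodes reachable from 1: {0,1,3,4,5,6,7,8}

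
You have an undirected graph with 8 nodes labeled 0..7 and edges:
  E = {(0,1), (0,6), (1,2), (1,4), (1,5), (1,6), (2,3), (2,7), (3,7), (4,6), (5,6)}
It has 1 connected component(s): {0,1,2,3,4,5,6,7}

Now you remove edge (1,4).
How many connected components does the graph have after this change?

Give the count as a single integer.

Answer: 1

Derivation:
Initial component count: 1
Remove (1,4): not a bridge. Count unchanged: 1.
  After removal, components: {0,1,2,3,4,5,6,7}
New component count: 1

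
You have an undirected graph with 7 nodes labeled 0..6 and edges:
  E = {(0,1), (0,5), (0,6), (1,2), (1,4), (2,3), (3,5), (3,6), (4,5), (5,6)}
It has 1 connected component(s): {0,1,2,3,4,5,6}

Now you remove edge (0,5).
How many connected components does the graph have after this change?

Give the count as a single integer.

Answer: 1

Derivation:
Initial component count: 1
Remove (0,5): not a bridge. Count unchanged: 1.
  After removal, components: {0,1,2,3,4,5,6}
New component count: 1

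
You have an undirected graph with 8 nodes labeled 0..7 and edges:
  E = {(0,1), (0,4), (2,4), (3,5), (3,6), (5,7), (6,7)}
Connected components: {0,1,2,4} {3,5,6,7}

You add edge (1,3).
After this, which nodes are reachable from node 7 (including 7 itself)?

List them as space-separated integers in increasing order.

Answer: 0 1 2 3 4 5 6 7

Derivation:
Before: nodes reachable from 7: {3,5,6,7}
Adding (1,3): merges 7's component with another. Reachability grows.
After: nodes reachable from 7: {0,1,2,3,4,5,6,7}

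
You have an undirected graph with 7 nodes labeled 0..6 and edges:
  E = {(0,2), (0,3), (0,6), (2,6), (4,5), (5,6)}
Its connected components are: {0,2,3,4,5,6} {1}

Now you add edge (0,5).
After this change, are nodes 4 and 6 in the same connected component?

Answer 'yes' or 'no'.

Initial components: {0,2,3,4,5,6} {1}
Adding edge (0,5): both already in same component {0,2,3,4,5,6}. No change.
New components: {0,2,3,4,5,6} {1}
Are 4 and 6 in the same component? yes

Answer: yes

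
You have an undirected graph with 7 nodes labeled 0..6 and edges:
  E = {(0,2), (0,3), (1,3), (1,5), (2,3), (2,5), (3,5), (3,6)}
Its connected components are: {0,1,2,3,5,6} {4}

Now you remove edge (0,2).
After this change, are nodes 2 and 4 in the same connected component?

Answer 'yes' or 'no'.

Initial components: {0,1,2,3,5,6} {4}
Removing edge (0,2): not a bridge — component count unchanged at 2.
New components: {0,1,2,3,5,6} {4}
Are 2 and 4 in the same component? no

Answer: no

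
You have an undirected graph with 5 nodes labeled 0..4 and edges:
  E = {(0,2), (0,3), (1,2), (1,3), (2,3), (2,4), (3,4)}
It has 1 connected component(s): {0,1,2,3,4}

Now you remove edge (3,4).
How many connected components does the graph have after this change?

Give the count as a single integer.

Answer: 1

Derivation:
Initial component count: 1
Remove (3,4): not a bridge. Count unchanged: 1.
  After removal, components: {0,1,2,3,4}
New component count: 1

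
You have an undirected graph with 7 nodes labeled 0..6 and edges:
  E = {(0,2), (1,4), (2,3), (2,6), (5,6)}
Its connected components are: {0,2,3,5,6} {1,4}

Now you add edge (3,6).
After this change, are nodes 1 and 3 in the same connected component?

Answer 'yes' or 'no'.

Initial components: {0,2,3,5,6} {1,4}
Adding edge (3,6): both already in same component {0,2,3,5,6}. No change.
New components: {0,2,3,5,6} {1,4}
Are 1 and 3 in the same component? no

Answer: no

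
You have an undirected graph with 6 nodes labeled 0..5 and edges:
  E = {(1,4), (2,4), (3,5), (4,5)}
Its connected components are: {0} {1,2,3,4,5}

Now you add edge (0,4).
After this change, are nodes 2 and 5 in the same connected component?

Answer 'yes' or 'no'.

Answer: yes

Derivation:
Initial components: {0} {1,2,3,4,5}
Adding edge (0,4): merges {0} and {1,2,3,4,5}.
New components: {0,1,2,3,4,5}
Are 2 and 5 in the same component? yes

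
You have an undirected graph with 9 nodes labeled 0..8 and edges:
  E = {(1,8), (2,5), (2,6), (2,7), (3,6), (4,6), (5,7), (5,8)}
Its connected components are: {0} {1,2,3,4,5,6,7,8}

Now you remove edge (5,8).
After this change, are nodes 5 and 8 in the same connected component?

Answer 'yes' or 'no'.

Answer: no

Derivation:
Initial components: {0} {1,2,3,4,5,6,7,8}
Removing edge (5,8): it was a bridge — component count 2 -> 3.
New components: {0} {1,8} {2,3,4,5,6,7}
Are 5 and 8 in the same component? no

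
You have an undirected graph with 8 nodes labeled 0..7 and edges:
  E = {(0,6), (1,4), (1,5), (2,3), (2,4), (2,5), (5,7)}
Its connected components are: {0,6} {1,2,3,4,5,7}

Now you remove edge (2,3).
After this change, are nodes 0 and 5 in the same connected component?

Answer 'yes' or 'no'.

Answer: no

Derivation:
Initial components: {0,6} {1,2,3,4,5,7}
Removing edge (2,3): it was a bridge — component count 2 -> 3.
New components: {0,6} {1,2,4,5,7} {3}
Are 0 and 5 in the same component? no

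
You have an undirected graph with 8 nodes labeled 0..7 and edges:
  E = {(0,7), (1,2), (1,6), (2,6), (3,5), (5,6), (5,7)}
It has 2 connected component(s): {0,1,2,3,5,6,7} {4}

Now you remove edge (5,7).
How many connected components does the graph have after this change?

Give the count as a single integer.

Initial component count: 2
Remove (5,7): it was a bridge. Count increases: 2 -> 3.
  After removal, components: {0,7} {1,2,3,5,6} {4}
New component count: 3

Answer: 3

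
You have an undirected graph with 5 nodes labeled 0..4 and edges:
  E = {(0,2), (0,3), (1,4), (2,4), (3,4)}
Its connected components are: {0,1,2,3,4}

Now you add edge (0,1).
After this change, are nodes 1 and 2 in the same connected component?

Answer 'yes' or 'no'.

Initial components: {0,1,2,3,4}
Adding edge (0,1): both already in same component {0,1,2,3,4}. No change.
New components: {0,1,2,3,4}
Are 1 and 2 in the same component? yes

Answer: yes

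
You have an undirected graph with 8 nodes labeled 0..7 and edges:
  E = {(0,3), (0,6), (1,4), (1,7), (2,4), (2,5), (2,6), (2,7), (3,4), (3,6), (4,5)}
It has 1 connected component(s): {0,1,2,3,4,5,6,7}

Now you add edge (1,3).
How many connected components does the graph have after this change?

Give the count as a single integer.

Answer: 1

Derivation:
Initial component count: 1
Add (1,3): endpoints already in same component. Count unchanged: 1.
New component count: 1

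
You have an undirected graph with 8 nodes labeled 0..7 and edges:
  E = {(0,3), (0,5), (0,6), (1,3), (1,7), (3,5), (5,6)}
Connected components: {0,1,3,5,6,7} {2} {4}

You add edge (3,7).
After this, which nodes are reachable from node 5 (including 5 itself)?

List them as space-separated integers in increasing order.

Before: nodes reachable from 5: {0,1,3,5,6,7}
Adding (3,7): both endpoints already in same component. Reachability from 5 unchanged.
After: nodes reachable from 5: {0,1,3,5,6,7}

Answer: 0 1 3 5 6 7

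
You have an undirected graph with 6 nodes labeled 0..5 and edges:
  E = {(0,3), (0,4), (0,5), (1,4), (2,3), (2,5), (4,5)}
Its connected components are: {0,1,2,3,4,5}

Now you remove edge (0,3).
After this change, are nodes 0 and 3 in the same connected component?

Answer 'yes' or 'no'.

Initial components: {0,1,2,3,4,5}
Removing edge (0,3): not a bridge — component count unchanged at 1.
New components: {0,1,2,3,4,5}
Are 0 and 3 in the same component? yes

Answer: yes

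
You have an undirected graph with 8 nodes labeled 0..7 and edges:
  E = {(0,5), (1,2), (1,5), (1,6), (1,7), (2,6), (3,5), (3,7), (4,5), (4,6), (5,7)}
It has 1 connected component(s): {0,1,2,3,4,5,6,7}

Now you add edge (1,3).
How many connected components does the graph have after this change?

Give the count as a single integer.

Answer: 1

Derivation:
Initial component count: 1
Add (1,3): endpoints already in same component. Count unchanged: 1.
New component count: 1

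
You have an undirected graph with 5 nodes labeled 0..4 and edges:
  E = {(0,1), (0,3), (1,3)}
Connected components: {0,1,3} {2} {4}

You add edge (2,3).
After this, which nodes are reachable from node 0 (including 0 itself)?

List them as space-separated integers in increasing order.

Before: nodes reachable from 0: {0,1,3}
Adding (2,3): merges 0's component with another. Reachability grows.
After: nodes reachable from 0: {0,1,2,3}

Answer: 0 1 2 3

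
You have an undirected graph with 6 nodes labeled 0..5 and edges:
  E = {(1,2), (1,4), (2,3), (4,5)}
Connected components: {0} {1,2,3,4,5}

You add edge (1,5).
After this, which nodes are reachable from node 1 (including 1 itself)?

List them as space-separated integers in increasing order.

Before: nodes reachable from 1: {1,2,3,4,5}
Adding (1,5): both endpoints already in same component. Reachability from 1 unchanged.
After: nodes reachable from 1: {1,2,3,4,5}

Answer: 1 2 3 4 5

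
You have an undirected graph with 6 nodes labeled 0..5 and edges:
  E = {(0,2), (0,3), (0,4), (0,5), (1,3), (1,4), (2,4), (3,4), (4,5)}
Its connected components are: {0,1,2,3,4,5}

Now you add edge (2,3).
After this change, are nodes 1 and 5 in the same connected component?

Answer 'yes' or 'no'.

Initial components: {0,1,2,3,4,5}
Adding edge (2,3): both already in same component {0,1,2,3,4,5}. No change.
New components: {0,1,2,3,4,5}
Are 1 and 5 in the same component? yes

Answer: yes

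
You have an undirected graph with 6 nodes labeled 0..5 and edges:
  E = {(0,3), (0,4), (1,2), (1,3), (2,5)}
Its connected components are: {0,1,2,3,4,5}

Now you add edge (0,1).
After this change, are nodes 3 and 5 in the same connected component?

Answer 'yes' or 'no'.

Answer: yes

Derivation:
Initial components: {0,1,2,3,4,5}
Adding edge (0,1): both already in same component {0,1,2,3,4,5}. No change.
New components: {0,1,2,3,4,5}
Are 3 and 5 in the same component? yes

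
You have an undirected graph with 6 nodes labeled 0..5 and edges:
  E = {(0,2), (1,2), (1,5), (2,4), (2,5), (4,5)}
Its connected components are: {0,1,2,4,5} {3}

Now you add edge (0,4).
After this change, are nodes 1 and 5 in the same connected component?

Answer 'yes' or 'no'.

Initial components: {0,1,2,4,5} {3}
Adding edge (0,4): both already in same component {0,1,2,4,5}. No change.
New components: {0,1,2,4,5} {3}
Are 1 and 5 in the same component? yes

Answer: yes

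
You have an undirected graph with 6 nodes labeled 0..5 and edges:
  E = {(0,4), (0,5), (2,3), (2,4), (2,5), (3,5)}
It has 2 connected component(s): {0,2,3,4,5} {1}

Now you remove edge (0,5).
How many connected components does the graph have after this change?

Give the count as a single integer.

Initial component count: 2
Remove (0,5): not a bridge. Count unchanged: 2.
  After removal, components: {0,2,3,4,5} {1}
New component count: 2

Answer: 2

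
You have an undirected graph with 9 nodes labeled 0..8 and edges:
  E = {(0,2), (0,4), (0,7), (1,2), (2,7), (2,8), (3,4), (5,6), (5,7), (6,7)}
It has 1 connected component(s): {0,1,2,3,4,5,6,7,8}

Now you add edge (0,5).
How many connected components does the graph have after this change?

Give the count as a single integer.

Initial component count: 1
Add (0,5): endpoints already in same component. Count unchanged: 1.
New component count: 1

Answer: 1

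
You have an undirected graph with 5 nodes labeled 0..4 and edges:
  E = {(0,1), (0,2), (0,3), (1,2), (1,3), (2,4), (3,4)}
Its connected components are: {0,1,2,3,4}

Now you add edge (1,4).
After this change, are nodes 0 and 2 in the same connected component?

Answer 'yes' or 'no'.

Initial components: {0,1,2,3,4}
Adding edge (1,4): both already in same component {0,1,2,3,4}. No change.
New components: {0,1,2,3,4}
Are 0 and 2 in the same component? yes

Answer: yes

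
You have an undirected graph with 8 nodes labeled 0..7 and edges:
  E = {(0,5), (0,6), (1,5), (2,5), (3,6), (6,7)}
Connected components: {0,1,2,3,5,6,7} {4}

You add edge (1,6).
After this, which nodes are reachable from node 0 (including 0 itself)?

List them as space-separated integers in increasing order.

Answer: 0 1 2 3 5 6 7

Derivation:
Before: nodes reachable from 0: {0,1,2,3,5,6,7}
Adding (1,6): both endpoints already in same component. Reachability from 0 unchanged.
After: nodes reachable from 0: {0,1,2,3,5,6,7}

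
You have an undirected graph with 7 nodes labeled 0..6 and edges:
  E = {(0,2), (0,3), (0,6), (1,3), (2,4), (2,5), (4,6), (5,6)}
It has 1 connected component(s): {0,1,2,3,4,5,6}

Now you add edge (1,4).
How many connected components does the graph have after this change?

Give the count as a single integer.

Initial component count: 1
Add (1,4): endpoints already in same component. Count unchanged: 1.
New component count: 1

Answer: 1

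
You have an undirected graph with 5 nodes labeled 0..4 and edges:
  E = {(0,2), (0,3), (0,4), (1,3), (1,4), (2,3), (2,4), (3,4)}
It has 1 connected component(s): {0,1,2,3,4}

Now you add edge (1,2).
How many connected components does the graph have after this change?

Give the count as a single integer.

Answer: 1

Derivation:
Initial component count: 1
Add (1,2): endpoints already in same component. Count unchanged: 1.
New component count: 1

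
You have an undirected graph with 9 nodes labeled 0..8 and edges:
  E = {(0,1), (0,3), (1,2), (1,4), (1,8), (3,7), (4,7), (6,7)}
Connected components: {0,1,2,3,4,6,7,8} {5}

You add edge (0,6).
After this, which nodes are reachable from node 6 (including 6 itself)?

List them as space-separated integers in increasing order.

Before: nodes reachable from 6: {0,1,2,3,4,6,7,8}
Adding (0,6): both endpoints already in same component. Reachability from 6 unchanged.
After: nodes reachable from 6: {0,1,2,3,4,6,7,8}

Answer: 0 1 2 3 4 6 7 8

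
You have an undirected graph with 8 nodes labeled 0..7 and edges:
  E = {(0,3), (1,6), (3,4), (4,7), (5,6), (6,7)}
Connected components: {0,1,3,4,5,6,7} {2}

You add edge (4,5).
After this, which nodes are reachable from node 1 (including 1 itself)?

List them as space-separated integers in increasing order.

Before: nodes reachable from 1: {0,1,3,4,5,6,7}
Adding (4,5): both endpoints already in same component. Reachability from 1 unchanged.
After: nodes reachable from 1: {0,1,3,4,5,6,7}

Answer: 0 1 3 4 5 6 7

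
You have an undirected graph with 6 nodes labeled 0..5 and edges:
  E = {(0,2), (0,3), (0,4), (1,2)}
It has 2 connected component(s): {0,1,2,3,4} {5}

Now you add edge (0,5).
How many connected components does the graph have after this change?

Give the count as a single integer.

Initial component count: 2
Add (0,5): merges two components. Count decreases: 2 -> 1.
New component count: 1

Answer: 1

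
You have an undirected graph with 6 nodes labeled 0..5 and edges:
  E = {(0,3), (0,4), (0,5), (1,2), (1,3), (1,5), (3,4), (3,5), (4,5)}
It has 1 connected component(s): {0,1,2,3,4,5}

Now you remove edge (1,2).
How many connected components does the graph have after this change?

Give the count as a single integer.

Initial component count: 1
Remove (1,2): it was a bridge. Count increases: 1 -> 2.
  After removal, components: {0,1,3,4,5} {2}
New component count: 2

Answer: 2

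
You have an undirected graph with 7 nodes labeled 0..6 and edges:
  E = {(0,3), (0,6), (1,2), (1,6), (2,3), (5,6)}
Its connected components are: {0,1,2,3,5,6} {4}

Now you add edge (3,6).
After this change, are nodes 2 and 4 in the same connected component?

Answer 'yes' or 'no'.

Initial components: {0,1,2,3,5,6} {4}
Adding edge (3,6): both already in same component {0,1,2,3,5,6}. No change.
New components: {0,1,2,3,5,6} {4}
Are 2 and 4 in the same component? no

Answer: no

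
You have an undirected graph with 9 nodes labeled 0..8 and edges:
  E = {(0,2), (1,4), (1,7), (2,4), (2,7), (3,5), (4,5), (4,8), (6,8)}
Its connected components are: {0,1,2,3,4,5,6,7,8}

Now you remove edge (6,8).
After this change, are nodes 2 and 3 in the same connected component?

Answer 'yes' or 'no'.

Initial components: {0,1,2,3,4,5,6,7,8}
Removing edge (6,8): it was a bridge — component count 1 -> 2.
New components: {0,1,2,3,4,5,7,8} {6}
Are 2 and 3 in the same component? yes

Answer: yes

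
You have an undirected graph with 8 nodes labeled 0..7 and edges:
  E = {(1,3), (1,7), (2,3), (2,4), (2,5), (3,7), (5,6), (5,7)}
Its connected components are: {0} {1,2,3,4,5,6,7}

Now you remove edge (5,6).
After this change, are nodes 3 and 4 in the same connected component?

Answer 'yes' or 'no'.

Initial components: {0} {1,2,3,4,5,6,7}
Removing edge (5,6): it was a bridge — component count 2 -> 3.
New components: {0} {1,2,3,4,5,7} {6}
Are 3 and 4 in the same component? yes

Answer: yes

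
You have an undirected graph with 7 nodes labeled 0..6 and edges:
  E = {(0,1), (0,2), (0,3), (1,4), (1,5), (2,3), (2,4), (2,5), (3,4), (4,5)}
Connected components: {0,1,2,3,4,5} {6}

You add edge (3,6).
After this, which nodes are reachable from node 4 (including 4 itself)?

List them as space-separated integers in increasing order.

Before: nodes reachable from 4: {0,1,2,3,4,5}
Adding (3,6): merges 4's component with another. Reachability grows.
After: nodes reachable from 4: {0,1,2,3,4,5,6}

Answer: 0 1 2 3 4 5 6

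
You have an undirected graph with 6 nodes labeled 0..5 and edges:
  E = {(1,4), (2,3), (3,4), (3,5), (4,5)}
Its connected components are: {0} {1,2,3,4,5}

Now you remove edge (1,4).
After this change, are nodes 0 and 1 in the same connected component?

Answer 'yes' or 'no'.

Answer: no

Derivation:
Initial components: {0} {1,2,3,4,5}
Removing edge (1,4): it was a bridge — component count 2 -> 3.
New components: {0} {1} {2,3,4,5}
Are 0 and 1 in the same component? no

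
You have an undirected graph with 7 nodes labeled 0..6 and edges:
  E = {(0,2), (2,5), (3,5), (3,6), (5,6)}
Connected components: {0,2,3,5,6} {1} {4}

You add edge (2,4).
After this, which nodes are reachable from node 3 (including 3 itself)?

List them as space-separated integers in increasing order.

Before: nodes reachable from 3: {0,2,3,5,6}
Adding (2,4): merges 3's component with another. Reachability grows.
After: nodes reachable from 3: {0,2,3,4,5,6}

Answer: 0 2 3 4 5 6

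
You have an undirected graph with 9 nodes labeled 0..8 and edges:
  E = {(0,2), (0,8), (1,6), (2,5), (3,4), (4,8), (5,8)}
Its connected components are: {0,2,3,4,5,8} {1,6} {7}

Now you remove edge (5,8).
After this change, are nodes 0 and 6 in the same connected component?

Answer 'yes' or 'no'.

Answer: no

Derivation:
Initial components: {0,2,3,4,5,8} {1,6} {7}
Removing edge (5,8): not a bridge — component count unchanged at 3.
New components: {0,2,3,4,5,8} {1,6} {7}
Are 0 and 6 in the same component? no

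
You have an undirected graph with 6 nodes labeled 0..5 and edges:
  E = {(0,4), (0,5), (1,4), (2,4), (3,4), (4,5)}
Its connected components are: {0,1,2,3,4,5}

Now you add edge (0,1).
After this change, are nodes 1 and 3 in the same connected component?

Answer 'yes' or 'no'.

Answer: yes

Derivation:
Initial components: {0,1,2,3,4,5}
Adding edge (0,1): both already in same component {0,1,2,3,4,5}. No change.
New components: {0,1,2,3,4,5}
Are 1 and 3 in the same component? yes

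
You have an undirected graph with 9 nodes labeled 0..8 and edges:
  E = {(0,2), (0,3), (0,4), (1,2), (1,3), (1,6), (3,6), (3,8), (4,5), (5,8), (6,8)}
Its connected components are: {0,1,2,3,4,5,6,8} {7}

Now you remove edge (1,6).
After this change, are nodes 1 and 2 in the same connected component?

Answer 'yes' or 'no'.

Initial components: {0,1,2,3,4,5,6,8} {7}
Removing edge (1,6): not a bridge — component count unchanged at 2.
New components: {0,1,2,3,4,5,6,8} {7}
Are 1 and 2 in the same component? yes

Answer: yes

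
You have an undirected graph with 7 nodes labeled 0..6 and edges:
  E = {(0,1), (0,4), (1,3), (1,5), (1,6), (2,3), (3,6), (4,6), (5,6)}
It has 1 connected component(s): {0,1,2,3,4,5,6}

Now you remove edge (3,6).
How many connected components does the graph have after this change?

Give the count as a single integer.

Answer: 1

Derivation:
Initial component count: 1
Remove (3,6): not a bridge. Count unchanged: 1.
  After removal, components: {0,1,2,3,4,5,6}
New component count: 1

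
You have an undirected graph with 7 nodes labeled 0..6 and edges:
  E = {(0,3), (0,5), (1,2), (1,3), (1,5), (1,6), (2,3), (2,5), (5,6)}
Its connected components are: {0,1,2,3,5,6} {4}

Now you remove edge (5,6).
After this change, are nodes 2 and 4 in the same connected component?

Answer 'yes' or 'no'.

Answer: no

Derivation:
Initial components: {0,1,2,3,5,6} {4}
Removing edge (5,6): not a bridge — component count unchanged at 2.
New components: {0,1,2,3,5,6} {4}
Are 2 and 4 in the same component? no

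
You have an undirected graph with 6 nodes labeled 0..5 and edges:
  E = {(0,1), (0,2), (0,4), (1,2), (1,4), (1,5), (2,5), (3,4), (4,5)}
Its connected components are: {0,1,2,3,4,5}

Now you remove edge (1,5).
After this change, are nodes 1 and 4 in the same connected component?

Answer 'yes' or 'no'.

Initial components: {0,1,2,3,4,5}
Removing edge (1,5): not a bridge — component count unchanged at 1.
New components: {0,1,2,3,4,5}
Are 1 and 4 in the same component? yes

Answer: yes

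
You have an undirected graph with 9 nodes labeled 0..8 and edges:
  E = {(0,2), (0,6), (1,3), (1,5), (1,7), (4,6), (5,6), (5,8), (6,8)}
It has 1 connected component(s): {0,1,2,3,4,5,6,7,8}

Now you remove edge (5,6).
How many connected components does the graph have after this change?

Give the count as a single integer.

Initial component count: 1
Remove (5,6): not a bridge. Count unchanged: 1.
  After removal, components: {0,1,2,3,4,5,6,7,8}
New component count: 1

Answer: 1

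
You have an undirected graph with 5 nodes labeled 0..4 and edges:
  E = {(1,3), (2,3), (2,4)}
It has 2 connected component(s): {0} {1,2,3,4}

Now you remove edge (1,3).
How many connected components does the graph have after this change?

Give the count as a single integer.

Initial component count: 2
Remove (1,3): it was a bridge. Count increases: 2 -> 3.
  After removal, components: {0} {1} {2,3,4}
New component count: 3

Answer: 3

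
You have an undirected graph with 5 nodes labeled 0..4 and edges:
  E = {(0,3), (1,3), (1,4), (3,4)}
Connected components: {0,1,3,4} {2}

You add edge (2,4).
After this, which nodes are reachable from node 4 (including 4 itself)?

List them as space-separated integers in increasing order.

Answer: 0 1 2 3 4

Derivation:
Before: nodes reachable from 4: {0,1,3,4}
Adding (2,4): merges 4's component with another. Reachability grows.
After: nodes reachable from 4: {0,1,2,3,4}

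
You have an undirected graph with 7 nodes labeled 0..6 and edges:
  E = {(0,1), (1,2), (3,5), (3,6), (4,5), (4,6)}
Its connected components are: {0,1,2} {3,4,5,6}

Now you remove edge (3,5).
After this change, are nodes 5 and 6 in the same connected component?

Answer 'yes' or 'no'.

Answer: yes

Derivation:
Initial components: {0,1,2} {3,4,5,6}
Removing edge (3,5): not a bridge — component count unchanged at 2.
New components: {0,1,2} {3,4,5,6}
Are 5 and 6 in the same component? yes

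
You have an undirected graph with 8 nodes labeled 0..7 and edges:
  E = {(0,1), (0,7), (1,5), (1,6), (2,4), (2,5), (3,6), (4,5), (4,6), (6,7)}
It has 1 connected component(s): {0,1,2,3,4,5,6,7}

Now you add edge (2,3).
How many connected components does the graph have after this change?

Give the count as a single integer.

Answer: 1

Derivation:
Initial component count: 1
Add (2,3): endpoints already in same component. Count unchanged: 1.
New component count: 1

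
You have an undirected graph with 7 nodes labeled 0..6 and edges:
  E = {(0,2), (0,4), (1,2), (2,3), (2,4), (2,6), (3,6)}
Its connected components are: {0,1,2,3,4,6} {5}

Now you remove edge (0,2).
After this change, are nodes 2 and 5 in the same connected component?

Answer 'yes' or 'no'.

Initial components: {0,1,2,3,4,6} {5}
Removing edge (0,2): not a bridge — component count unchanged at 2.
New components: {0,1,2,3,4,6} {5}
Are 2 and 5 in the same component? no

Answer: no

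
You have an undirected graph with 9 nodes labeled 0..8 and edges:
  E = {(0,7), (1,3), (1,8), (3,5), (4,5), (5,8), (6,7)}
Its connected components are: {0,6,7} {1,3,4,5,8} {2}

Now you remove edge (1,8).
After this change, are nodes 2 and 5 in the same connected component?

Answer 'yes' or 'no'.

Answer: no

Derivation:
Initial components: {0,6,7} {1,3,4,5,8} {2}
Removing edge (1,8): not a bridge — component count unchanged at 3.
New components: {0,6,7} {1,3,4,5,8} {2}
Are 2 and 5 in the same component? no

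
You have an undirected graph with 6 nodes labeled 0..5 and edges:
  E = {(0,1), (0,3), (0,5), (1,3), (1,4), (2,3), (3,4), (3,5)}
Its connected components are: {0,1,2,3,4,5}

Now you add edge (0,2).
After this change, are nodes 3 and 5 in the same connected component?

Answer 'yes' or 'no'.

Answer: yes

Derivation:
Initial components: {0,1,2,3,4,5}
Adding edge (0,2): both already in same component {0,1,2,3,4,5}. No change.
New components: {0,1,2,3,4,5}
Are 3 and 5 in the same component? yes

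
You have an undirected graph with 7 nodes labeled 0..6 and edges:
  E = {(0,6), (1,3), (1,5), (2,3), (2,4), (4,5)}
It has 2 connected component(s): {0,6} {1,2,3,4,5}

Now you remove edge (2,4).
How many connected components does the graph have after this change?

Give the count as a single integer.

Initial component count: 2
Remove (2,4): not a bridge. Count unchanged: 2.
  After removal, components: {0,6} {1,2,3,4,5}
New component count: 2

Answer: 2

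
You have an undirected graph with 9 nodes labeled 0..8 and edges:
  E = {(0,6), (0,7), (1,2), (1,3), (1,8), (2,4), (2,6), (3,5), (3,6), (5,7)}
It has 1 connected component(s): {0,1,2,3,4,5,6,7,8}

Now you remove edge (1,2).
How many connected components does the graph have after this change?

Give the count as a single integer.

Initial component count: 1
Remove (1,2): not a bridge. Count unchanged: 1.
  After removal, components: {0,1,2,3,4,5,6,7,8}
New component count: 1

Answer: 1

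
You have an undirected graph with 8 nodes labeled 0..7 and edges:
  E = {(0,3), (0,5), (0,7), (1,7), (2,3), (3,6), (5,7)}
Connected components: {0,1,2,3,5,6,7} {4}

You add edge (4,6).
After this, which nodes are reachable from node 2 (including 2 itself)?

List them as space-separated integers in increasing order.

Answer: 0 1 2 3 4 5 6 7

Derivation:
Before: nodes reachable from 2: {0,1,2,3,5,6,7}
Adding (4,6): merges 2's component with another. Reachability grows.
After: nodes reachable from 2: {0,1,2,3,4,5,6,7}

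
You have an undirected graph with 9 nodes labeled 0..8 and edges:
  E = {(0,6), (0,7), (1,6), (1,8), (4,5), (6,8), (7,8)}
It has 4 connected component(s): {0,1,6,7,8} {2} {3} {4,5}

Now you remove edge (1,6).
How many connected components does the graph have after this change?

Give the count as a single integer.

Initial component count: 4
Remove (1,6): not a bridge. Count unchanged: 4.
  After removal, components: {0,1,6,7,8} {2} {3} {4,5}
New component count: 4

Answer: 4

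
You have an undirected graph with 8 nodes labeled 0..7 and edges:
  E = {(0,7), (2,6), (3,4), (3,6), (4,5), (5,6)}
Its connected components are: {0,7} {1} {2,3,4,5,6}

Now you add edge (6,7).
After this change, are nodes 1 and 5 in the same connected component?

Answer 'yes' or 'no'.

Initial components: {0,7} {1} {2,3,4,5,6}
Adding edge (6,7): merges {2,3,4,5,6} and {0,7}.
New components: {0,2,3,4,5,6,7} {1}
Are 1 and 5 in the same component? no

Answer: no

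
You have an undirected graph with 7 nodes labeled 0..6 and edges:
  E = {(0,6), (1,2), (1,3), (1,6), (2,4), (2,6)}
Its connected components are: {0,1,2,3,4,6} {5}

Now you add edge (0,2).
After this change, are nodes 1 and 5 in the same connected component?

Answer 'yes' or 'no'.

Answer: no

Derivation:
Initial components: {0,1,2,3,4,6} {5}
Adding edge (0,2): both already in same component {0,1,2,3,4,6}. No change.
New components: {0,1,2,3,4,6} {5}
Are 1 and 5 in the same component? no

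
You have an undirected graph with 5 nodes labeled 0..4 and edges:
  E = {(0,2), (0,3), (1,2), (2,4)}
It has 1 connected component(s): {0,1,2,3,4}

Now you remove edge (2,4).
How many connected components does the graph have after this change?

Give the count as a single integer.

Answer: 2

Derivation:
Initial component count: 1
Remove (2,4): it was a bridge. Count increases: 1 -> 2.
  After removal, components: {0,1,2,3} {4}
New component count: 2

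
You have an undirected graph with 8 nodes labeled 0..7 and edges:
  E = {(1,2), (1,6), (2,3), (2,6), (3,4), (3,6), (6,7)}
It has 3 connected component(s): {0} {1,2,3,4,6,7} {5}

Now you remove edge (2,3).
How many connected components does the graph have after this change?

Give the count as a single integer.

Initial component count: 3
Remove (2,3): not a bridge. Count unchanged: 3.
  After removal, components: {0} {1,2,3,4,6,7} {5}
New component count: 3

Answer: 3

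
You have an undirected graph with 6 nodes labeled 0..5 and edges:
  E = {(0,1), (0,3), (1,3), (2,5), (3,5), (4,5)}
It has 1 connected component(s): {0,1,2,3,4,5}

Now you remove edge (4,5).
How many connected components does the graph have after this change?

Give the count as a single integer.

Initial component count: 1
Remove (4,5): it was a bridge. Count increases: 1 -> 2.
  After removal, components: {0,1,2,3,5} {4}
New component count: 2

Answer: 2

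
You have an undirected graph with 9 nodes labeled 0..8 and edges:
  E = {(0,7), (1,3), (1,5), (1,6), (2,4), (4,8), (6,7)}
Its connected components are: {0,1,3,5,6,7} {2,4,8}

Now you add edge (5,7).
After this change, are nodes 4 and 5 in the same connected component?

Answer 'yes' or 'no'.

Initial components: {0,1,3,5,6,7} {2,4,8}
Adding edge (5,7): both already in same component {0,1,3,5,6,7}. No change.
New components: {0,1,3,5,6,7} {2,4,8}
Are 4 and 5 in the same component? no

Answer: no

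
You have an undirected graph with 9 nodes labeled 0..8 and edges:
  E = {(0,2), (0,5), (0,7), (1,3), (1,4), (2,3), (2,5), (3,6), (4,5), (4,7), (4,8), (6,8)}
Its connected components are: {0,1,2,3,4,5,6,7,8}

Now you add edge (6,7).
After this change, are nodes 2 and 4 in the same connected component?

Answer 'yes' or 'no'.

Answer: yes

Derivation:
Initial components: {0,1,2,3,4,5,6,7,8}
Adding edge (6,7): both already in same component {0,1,2,3,4,5,6,7,8}. No change.
New components: {0,1,2,3,4,5,6,7,8}
Are 2 and 4 in the same component? yes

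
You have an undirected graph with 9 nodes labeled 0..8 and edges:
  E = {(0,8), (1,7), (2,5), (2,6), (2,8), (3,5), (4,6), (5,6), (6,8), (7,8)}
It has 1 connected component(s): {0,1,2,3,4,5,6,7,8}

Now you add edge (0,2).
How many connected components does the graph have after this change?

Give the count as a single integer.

Answer: 1

Derivation:
Initial component count: 1
Add (0,2): endpoints already in same component. Count unchanged: 1.
New component count: 1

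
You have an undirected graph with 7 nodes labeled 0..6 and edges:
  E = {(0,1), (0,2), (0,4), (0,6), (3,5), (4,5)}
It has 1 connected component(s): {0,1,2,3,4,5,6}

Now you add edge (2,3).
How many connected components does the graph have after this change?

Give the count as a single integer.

Initial component count: 1
Add (2,3): endpoints already in same component. Count unchanged: 1.
New component count: 1

Answer: 1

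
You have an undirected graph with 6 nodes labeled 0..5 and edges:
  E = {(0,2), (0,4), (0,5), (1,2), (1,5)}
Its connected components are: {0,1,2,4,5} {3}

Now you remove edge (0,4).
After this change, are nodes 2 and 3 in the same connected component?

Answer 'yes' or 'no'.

Initial components: {0,1,2,4,5} {3}
Removing edge (0,4): it was a bridge — component count 2 -> 3.
New components: {0,1,2,5} {3} {4}
Are 2 and 3 in the same component? no

Answer: no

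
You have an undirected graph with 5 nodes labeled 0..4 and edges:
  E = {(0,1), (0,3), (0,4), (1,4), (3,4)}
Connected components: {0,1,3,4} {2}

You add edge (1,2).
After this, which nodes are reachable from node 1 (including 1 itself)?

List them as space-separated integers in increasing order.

Answer: 0 1 2 3 4

Derivation:
Before: nodes reachable from 1: {0,1,3,4}
Adding (1,2): merges 1's component with another. Reachability grows.
After: nodes reachable from 1: {0,1,2,3,4}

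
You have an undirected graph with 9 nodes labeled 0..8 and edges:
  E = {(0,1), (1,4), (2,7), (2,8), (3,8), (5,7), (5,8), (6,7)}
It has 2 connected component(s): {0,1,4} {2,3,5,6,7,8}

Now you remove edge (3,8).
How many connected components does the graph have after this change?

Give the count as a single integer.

Initial component count: 2
Remove (3,8): it was a bridge. Count increases: 2 -> 3.
  After removal, components: {0,1,4} {2,5,6,7,8} {3}
New component count: 3

Answer: 3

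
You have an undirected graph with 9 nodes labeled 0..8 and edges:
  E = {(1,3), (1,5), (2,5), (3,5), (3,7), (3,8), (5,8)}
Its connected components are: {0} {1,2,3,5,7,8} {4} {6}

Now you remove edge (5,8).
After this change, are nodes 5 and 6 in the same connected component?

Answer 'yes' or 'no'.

Answer: no

Derivation:
Initial components: {0} {1,2,3,5,7,8} {4} {6}
Removing edge (5,8): not a bridge — component count unchanged at 4.
New components: {0} {1,2,3,5,7,8} {4} {6}
Are 5 and 6 in the same component? no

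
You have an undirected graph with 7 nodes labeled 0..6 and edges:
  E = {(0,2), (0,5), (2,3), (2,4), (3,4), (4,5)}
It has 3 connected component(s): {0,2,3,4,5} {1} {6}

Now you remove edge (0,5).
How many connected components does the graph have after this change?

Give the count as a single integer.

Answer: 3

Derivation:
Initial component count: 3
Remove (0,5): not a bridge. Count unchanged: 3.
  After removal, components: {0,2,3,4,5} {1} {6}
New component count: 3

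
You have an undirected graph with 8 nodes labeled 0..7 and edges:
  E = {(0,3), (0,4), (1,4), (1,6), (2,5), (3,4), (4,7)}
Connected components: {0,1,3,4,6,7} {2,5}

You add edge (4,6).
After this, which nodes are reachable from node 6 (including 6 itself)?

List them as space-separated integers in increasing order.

Answer: 0 1 3 4 6 7

Derivation:
Before: nodes reachable from 6: {0,1,3,4,6,7}
Adding (4,6): both endpoints already in same component. Reachability from 6 unchanged.
After: nodes reachable from 6: {0,1,3,4,6,7}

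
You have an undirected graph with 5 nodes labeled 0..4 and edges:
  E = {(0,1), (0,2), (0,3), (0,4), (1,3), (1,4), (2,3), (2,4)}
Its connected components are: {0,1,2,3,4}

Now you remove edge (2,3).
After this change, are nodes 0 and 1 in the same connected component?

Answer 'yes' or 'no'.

Initial components: {0,1,2,3,4}
Removing edge (2,3): not a bridge — component count unchanged at 1.
New components: {0,1,2,3,4}
Are 0 and 1 in the same component? yes

Answer: yes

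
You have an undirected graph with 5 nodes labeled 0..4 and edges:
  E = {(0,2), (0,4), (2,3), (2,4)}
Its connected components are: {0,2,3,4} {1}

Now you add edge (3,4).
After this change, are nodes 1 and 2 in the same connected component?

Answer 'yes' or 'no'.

Initial components: {0,2,3,4} {1}
Adding edge (3,4): both already in same component {0,2,3,4}. No change.
New components: {0,2,3,4} {1}
Are 1 and 2 in the same component? no

Answer: no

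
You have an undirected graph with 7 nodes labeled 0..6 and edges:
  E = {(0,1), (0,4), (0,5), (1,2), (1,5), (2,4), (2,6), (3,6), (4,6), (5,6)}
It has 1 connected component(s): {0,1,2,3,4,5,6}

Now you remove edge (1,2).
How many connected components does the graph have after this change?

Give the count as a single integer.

Answer: 1

Derivation:
Initial component count: 1
Remove (1,2): not a bridge. Count unchanged: 1.
  After removal, components: {0,1,2,3,4,5,6}
New component count: 1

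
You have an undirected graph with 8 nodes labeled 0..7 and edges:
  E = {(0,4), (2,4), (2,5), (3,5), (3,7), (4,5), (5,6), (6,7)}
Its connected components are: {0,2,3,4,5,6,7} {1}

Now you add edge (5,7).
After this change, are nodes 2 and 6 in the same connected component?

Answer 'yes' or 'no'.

Initial components: {0,2,3,4,5,6,7} {1}
Adding edge (5,7): both already in same component {0,2,3,4,5,6,7}. No change.
New components: {0,2,3,4,5,6,7} {1}
Are 2 and 6 in the same component? yes

Answer: yes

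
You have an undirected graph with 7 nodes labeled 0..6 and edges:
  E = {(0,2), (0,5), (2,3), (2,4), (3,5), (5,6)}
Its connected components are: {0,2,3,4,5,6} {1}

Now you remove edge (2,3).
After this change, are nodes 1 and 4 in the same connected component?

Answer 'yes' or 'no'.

Answer: no

Derivation:
Initial components: {0,2,3,4,5,6} {1}
Removing edge (2,3): not a bridge — component count unchanged at 2.
New components: {0,2,3,4,5,6} {1}
Are 1 and 4 in the same component? no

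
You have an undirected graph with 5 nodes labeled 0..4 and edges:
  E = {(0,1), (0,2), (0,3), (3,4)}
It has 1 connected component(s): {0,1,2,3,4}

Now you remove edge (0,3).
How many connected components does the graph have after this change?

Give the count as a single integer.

Answer: 2

Derivation:
Initial component count: 1
Remove (0,3): it was a bridge. Count increases: 1 -> 2.
  After removal, components: {0,1,2} {3,4}
New component count: 2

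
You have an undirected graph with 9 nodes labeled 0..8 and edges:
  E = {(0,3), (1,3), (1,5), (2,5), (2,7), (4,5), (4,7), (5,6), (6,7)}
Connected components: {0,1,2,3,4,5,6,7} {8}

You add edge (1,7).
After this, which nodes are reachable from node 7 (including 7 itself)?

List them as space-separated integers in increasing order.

Answer: 0 1 2 3 4 5 6 7

Derivation:
Before: nodes reachable from 7: {0,1,2,3,4,5,6,7}
Adding (1,7): both endpoints already in same component. Reachability from 7 unchanged.
After: nodes reachable from 7: {0,1,2,3,4,5,6,7}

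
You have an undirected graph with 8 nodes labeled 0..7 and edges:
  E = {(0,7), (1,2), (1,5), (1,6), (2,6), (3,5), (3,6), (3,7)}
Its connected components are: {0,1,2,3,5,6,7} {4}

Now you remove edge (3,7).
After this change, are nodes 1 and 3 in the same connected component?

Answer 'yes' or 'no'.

Initial components: {0,1,2,3,5,6,7} {4}
Removing edge (3,7): it was a bridge — component count 2 -> 3.
New components: {0,7} {1,2,3,5,6} {4}
Are 1 and 3 in the same component? yes

Answer: yes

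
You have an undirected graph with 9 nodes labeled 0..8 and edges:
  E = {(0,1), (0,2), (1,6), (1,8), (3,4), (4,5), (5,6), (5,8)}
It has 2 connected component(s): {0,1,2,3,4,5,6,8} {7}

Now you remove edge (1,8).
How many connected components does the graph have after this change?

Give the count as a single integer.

Initial component count: 2
Remove (1,8): not a bridge. Count unchanged: 2.
  After removal, components: {0,1,2,3,4,5,6,8} {7}
New component count: 2

Answer: 2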